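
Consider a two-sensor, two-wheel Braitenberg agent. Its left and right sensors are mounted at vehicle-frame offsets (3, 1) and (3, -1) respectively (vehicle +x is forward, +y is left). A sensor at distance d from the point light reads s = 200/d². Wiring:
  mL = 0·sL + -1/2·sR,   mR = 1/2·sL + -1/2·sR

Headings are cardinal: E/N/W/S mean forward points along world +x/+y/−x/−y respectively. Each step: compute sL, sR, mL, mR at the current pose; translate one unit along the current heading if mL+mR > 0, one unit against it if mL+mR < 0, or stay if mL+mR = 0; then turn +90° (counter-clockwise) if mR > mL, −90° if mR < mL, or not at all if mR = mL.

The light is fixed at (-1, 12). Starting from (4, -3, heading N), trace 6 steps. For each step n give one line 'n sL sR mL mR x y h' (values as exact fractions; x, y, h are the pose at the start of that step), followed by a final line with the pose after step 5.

0 5/4 10/9 -5/9 5/72 4 -3 N
1 200/293 200/229 -100/229 -6400/67097 4 -4 W
2 20/41 100/193 -50/193 -120/7913 5 -4 S
3 200/277 200/337 -100/337 6000/93349 5 -3 E
4 5/4 10/9 -5/9 5/72 4 -3 N
5 200/293 200/229 -100/229 -6400/67097 4 -4 W
final 5 -4 S

n=0: pose=(4,-3,N); sL=5/4, sR=10/9; mL=-5/9, mR=5/72; mL+mR=-35/72 → advance -1; mR−mL=5/8 → turn +1·90°
n=1: pose=(4,-4,W); sL=200/293, sR=200/229; mL=-100/229, mR=-6400/67097; mL+mR=-35700/67097 → advance -1; mR−mL=100/293 → turn +1·90°
n=2: pose=(5,-4,S); sL=20/41, sR=100/193; mL=-50/193, mR=-120/7913; mL+mR=-2170/7913 → advance -1; mR−mL=10/41 → turn +1·90°
n=3: pose=(5,-3,E); sL=200/277, sR=200/337; mL=-100/337, mR=6000/93349; mL+mR=-21700/93349 → advance -1; mR−mL=100/277 → turn +1·90°
n=4: pose=(4,-3,N); sL=5/4, sR=10/9; mL=-5/9, mR=5/72; mL+mR=-35/72 → advance -1; mR−mL=5/8 → turn +1·90°
n=5: pose=(4,-4,W); sL=200/293, sR=200/229; mL=-100/229, mR=-6400/67097; mL+mR=-35700/67097 → advance -1; mR−mL=100/293 → turn +1·90°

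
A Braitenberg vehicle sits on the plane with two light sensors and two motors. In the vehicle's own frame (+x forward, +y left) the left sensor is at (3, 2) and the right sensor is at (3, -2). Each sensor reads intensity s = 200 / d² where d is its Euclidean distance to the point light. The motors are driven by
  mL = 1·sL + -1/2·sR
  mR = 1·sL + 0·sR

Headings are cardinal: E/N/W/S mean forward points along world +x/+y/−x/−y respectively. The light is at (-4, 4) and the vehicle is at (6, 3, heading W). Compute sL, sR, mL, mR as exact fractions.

left sensor world pos  = (3, 1); dL² = 58
right sensor world pos = (3, 5); dR² = 50
sL = 200/58 = 100/29
sR = 200/50 = 4
mL = 1·sL + -1/2·sR = 42/29
mR = 1·sL + 0·sR = 100/29

100/29 4 42/29 100/29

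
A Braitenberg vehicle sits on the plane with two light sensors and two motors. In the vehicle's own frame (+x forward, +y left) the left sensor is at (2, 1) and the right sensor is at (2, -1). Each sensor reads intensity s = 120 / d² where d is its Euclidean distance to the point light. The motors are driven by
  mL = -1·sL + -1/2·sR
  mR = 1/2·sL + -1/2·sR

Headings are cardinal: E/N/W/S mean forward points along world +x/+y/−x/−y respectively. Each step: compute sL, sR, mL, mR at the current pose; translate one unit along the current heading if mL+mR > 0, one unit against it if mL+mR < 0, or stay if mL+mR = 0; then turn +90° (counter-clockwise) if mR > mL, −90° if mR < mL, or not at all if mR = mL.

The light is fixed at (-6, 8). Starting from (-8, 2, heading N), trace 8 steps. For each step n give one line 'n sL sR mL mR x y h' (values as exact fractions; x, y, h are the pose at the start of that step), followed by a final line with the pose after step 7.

n=0: pose=(-8,2,N); sL=24/5, sR=120/17; mL=-708/85, mR=-96/85; mL+mR=-804/85 → advance -1; mR−mL=36/5 → turn +1·90°
n=1: pose=(-8,1,W); sL=3/2, sR=30/13; mL=-69/26, mR=-21/52; mL+mR=-159/52 → advance -1; mR−mL=9/4 → turn +1·90°
n=2: pose=(-7,1,S); sL=40/27, sR=24/17; mL=-1004/459, mR=16/459; mL+mR=-988/459 → advance -1; mR−mL=20/9 → turn +1·90°
n=3: pose=(-7,2,E); sL=60/13, sR=12/5; mL=-378/65, mR=72/65; mL+mR=-306/65 → advance -1; mR−mL=90/13 → turn +1·90°
n=4: pose=(-8,2,N); sL=24/5, sR=120/17; mL=-708/85, mR=-96/85; mL+mR=-804/85 → advance -1; mR−mL=36/5 → turn +1·90°
n=5: pose=(-8,1,W); sL=3/2, sR=30/13; mL=-69/26, mR=-21/52; mL+mR=-159/52 → advance -1; mR−mL=9/4 → turn +1·90°
n=6: pose=(-7,1,S); sL=40/27, sR=24/17; mL=-1004/459, mR=16/459; mL+mR=-988/459 → advance -1; mR−mL=20/9 → turn +1·90°
n=7: pose=(-7,2,E); sL=60/13, sR=12/5; mL=-378/65, mR=72/65; mL+mR=-306/65 → advance -1; mR−mL=90/13 → turn +1·90°

0 24/5 120/17 -708/85 -96/85 -8 2 N
1 3/2 30/13 -69/26 -21/52 -8 1 W
2 40/27 24/17 -1004/459 16/459 -7 1 S
3 60/13 12/5 -378/65 72/65 -7 2 E
4 24/5 120/17 -708/85 -96/85 -8 2 N
5 3/2 30/13 -69/26 -21/52 -8 1 W
6 40/27 24/17 -1004/459 16/459 -7 1 S
7 60/13 12/5 -378/65 72/65 -7 2 E
final -8 2 N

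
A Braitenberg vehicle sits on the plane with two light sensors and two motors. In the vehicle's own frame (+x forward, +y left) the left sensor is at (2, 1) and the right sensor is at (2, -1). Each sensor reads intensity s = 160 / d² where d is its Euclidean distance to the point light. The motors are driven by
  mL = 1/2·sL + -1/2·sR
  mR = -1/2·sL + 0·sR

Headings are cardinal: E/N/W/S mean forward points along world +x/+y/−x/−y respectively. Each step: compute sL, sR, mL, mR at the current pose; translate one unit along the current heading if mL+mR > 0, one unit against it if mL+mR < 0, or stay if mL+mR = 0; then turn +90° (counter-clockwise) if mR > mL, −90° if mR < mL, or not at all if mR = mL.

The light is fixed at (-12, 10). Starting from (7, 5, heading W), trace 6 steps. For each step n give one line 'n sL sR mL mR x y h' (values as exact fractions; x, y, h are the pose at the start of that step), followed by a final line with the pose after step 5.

n=0: pose=(7,5,W); sL=32/65, sR=32/61; mL=-64/3965, mR=-16/65; mL+mR=-16/61 → advance -1; mR−mL=-912/3965 → turn -1·90°
n=1: pose=(8,5,N); sL=16/37, sR=16/45; mL=64/1665, mR=-8/37; mL+mR=-8/45 → advance -1; mR−mL=-424/1665 → turn -1·90°
n=2: pose=(8,4,E); sL=160/509, sR=160/533; mL=1920/271297, mR=-80/509; mL+mR=-80/533 → advance -1; mR−mL=-44560/271297 → turn -1·90°
n=3: pose=(7,4,S); sL=10/29, sR=40/97; mL=-95/2813, mR=-5/29; mL+mR=-20/97 → advance -1; mR−mL=-390/2813 → turn -1·90°
n=4: pose=(7,5,W); sL=32/65, sR=32/61; mL=-64/3965, mR=-16/65; mL+mR=-16/61 → advance -1; mR−mL=-912/3965 → turn -1·90°
n=5: pose=(8,5,N); sL=16/37, sR=16/45; mL=64/1665, mR=-8/37; mL+mR=-8/45 → advance -1; mR−mL=-424/1665 → turn -1·90°

0 32/65 32/61 -64/3965 -16/65 7 5 W
1 16/37 16/45 64/1665 -8/37 8 5 N
2 160/509 160/533 1920/271297 -80/509 8 4 E
3 10/29 40/97 -95/2813 -5/29 7 4 S
4 32/65 32/61 -64/3965 -16/65 7 5 W
5 16/37 16/45 64/1665 -8/37 8 5 N
final 8 4 E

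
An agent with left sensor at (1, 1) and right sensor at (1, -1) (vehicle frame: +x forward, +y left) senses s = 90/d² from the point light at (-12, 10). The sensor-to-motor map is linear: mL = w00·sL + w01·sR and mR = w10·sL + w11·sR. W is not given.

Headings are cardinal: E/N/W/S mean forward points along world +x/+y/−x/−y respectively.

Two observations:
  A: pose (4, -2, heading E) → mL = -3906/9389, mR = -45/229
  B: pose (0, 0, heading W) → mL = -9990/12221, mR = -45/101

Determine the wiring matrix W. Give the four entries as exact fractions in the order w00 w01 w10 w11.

obs A: pose=(4,-2,E) → sL=9/41, sR=45/229, mL=-3906/9389, mR=-45/229
obs B: pose=(0,0,W) → sL=45/121, sR=45/101, mL=-9990/12221, mR=-45/101
sensor matrix S = [[9/41, 45/229], [45/121, 45/101]]; det S = 2836620/114742969
solve [mL_A; mL_B] = S·[w00; w01] and [mR_A; mR_B] = S·[w10; w11]:
  w00 = -1, w01 = -1, w10 = 0, w11 = -1

-1 -1 0 -1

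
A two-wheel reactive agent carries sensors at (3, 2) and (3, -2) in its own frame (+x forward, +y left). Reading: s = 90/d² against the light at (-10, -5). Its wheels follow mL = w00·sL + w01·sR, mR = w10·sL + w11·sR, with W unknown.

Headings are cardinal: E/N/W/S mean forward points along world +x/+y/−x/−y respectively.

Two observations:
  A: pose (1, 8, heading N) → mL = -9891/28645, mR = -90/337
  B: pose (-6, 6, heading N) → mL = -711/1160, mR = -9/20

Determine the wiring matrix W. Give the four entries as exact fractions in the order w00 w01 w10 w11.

obs A: pose=(1,8,N) → sL=90/337, sR=18/85, mL=-9891/28645, mR=-90/337
obs B: pose=(-6,6,N) → sL=9/20, sR=45/116, mL=-711/1160, mR=-9/20
sensor matrix S = [[90/337, 18/85], [9/20, 45/116]]; det S = 34506/4153525
solve [mL_A; mL_B] = S·[w00; w01] and [mR_A; mR_B] = S·[w10; w11]:
  w00 = -1/2, w01 = -1, w10 = -1, w11 = 0

-1/2 -1 -1 0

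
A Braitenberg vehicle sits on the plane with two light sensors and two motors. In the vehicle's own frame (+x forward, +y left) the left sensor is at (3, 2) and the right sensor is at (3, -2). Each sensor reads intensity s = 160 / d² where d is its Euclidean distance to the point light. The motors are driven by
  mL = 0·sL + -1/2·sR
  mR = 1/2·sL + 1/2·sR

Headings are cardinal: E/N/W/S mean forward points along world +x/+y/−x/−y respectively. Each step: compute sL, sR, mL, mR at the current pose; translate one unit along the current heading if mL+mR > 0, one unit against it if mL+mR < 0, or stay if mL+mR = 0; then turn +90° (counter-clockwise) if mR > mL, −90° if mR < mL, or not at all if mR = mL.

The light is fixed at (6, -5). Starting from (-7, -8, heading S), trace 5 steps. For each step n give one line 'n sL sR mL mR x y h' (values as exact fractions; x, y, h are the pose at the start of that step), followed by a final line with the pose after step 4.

0 160/157 160/261 -80/261 33440/40977 -7 -8 S
1 20/13 20/17 -10/17 300/221 -7 -9 E
2 160/197 160/101 -80/101 23840/19897 -6 -9 N
3 16/25 80/113 -40/113 1904/2825 -6 -8 W
4 160/157 160/261 -80/261 33440/40977 -7 -8 S
final -7 -9 E

n=0: pose=(-7,-8,S); sL=160/157, sR=160/261; mL=-80/261, mR=33440/40977; mL+mR=80/157 → advance +1; mR−mL=46000/40977 → turn +1·90°
n=1: pose=(-7,-9,E); sL=20/13, sR=20/17; mL=-10/17, mR=300/221; mL+mR=10/13 → advance +1; mR−mL=430/221 → turn +1·90°
n=2: pose=(-6,-9,N); sL=160/197, sR=160/101; mL=-80/101, mR=23840/19897; mL+mR=80/197 → advance +1; mR−mL=39600/19897 → turn +1·90°
n=3: pose=(-6,-8,W); sL=16/25, sR=80/113; mL=-40/113, mR=1904/2825; mL+mR=8/25 → advance +1; mR−mL=2904/2825 → turn +1·90°
n=4: pose=(-7,-8,S); sL=160/157, sR=160/261; mL=-80/261, mR=33440/40977; mL+mR=80/157 → advance +1; mR−mL=46000/40977 → turn +1·90°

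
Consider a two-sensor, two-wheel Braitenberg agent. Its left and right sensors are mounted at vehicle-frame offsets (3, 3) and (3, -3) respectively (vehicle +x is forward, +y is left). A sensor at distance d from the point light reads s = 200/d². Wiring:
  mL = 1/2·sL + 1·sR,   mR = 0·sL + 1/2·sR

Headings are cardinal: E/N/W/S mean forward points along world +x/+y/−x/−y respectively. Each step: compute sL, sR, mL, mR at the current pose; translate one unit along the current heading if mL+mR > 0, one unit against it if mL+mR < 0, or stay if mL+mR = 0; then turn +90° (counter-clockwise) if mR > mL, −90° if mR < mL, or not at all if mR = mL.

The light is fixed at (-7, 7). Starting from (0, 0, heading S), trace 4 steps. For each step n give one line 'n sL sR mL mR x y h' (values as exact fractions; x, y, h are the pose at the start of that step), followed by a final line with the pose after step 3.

0 1 50/29 129/58 25/29 0 0 S
1 200/137 200/41 31500/5617 100/41 0 -1 W
2 100/17 100/53 4350/901 50/53 -1 -1 N
3 200/97 200/181 37500/17557 100/181 -1 0 E
final 0 0 S

n=0: pose=(0,0,S); sL=1, sR=50/29; mL=129/58, mR=25/29; mL+mR=179/58 → advance +1; mR−mL=-79/58 → turn -1·90°
n=1: pose=(0,-1,W); sL=200/137, sR=200/41; mL=31500/5617, mR=100/41; mL+mR=45200/5617 → advance +1; mR−mL=-17800/5617 → turn -1·90°
n=2: pose=(-1,-1,N); sL=100/17, sR=100/53; mL=4350/901, mR=50/53; mL+mR=5200/901 → advance +1; mR−mL=-3500/901 → turn -1·90°
n=3: pose=(-1,0,E); sL=200/97, sR=200/181; mL=37500/17557, mR=100/181; mL+mR=47200/17557 → advance +1; mR−mL=-27800/17557 → turn -1·90°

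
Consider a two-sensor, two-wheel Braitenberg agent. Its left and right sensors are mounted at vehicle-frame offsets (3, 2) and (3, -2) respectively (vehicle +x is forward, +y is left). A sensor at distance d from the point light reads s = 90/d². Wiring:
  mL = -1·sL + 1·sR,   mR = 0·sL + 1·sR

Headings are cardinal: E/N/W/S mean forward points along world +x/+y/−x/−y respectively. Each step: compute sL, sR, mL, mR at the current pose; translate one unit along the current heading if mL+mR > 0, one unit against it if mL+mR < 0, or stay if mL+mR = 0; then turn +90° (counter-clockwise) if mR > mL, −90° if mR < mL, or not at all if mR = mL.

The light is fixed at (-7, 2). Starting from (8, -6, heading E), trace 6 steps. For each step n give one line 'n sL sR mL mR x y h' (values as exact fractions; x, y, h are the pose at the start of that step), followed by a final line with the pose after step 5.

n=0: pose=(8,-6,E); sL=1/4, sR=45/212; mL=-2/53, mR=45/212; mL+mR=37/212 → advance +1; mR−mL=1/4 → turn +1·90°
n=1: pose=(9,-6,N); sL=90/221, sR=90/349; mL=-11520/77129, mR=90/349; mL+mR=8370/77129 → advance +1; mR−mL=90/221 → turn +1·90°
n=2: pose=(9,-5,W); sL=9/25, sR=45/97; mL=252/2425, mR=45/97; mL+mR=1377/2425 → advance +1; mR−mL=9/25 → turn +1·90°
n=3: pose=(8,-5,S); sL=90/389, sR=90/269; mL=10800/104641, mR=90/269; mL+mR=45810/104641 → advance +1; mR−mL=90/389 → turn +1·90°
n=4: pose=(8,-6,E); sL=1/4, sR=45/212; mL=-2/53, mR=45/212; mL+mR=37/212 → advance +1; mR−mL=1/4 → turn +1·90°
n=5: pose=(9,-6,N); sL=90/221, sR=90/349; mL=-11520/77129, mR=90/349; mL+mR=8370/77129 → advance +1; mR−mL=90/221 → turn +1·90°

0 1/4 45/212 -2/53 45/212 8 -6 E
1 90/221 90/349 -11520/77129 90/349 9 -6 N
2 9/25 45/97 252/2425 45/97 9 -5 W
3 90/389 90/269 10800/104641 90/269 8 -5 S
4 1/4 45/212 -2/53 45/212 8 -6 E
5 90/221 90/349 -11520/77129 90/349 9 -6 N
final 9 -5 W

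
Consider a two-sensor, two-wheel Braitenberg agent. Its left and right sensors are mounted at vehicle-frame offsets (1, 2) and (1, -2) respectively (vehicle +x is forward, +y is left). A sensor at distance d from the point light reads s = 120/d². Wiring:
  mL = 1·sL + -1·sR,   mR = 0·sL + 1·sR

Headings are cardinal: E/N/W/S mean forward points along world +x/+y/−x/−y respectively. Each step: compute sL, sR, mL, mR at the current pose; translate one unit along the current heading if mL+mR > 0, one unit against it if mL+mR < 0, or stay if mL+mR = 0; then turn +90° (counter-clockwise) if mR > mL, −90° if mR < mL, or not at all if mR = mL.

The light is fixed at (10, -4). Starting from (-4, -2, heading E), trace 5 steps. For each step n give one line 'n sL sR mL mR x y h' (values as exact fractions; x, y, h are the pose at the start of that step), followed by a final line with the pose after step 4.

n=0: pose=(-4,-2,E); sL=24/37, sR=120/169; mL=-384/6253, mR=120/169; mL+mR=24/37 → advance +1; mR−mL=4824/6253 → turn +1·90°
n=1: pose=(-3,-2,N); sL=20/39, sR=12/13; mL=-16/39, mR=12/13; mL+mR=20/39 → advance +1; mR−mL=4/3 → turn +1·90°
n=2: pose=(-3,-1,W); sL=120/197, sR=120/221; mL=2880/43537, mR=120/221; mL+mR=120/197 → advance +1; mR−mL=20760/43537 → turn +1·90°
n=3: pose=(-4,-1,S); sL=30/37, sR=6/13; mL=168/481, mR=6/13; mL+mR=30/37 → advance +1; mR−mL=54/481 → turn +1·90°
n=4: pose=(-4,-2,E); sL=24/37, sR=120/169; mL=-384/6253, mR=120/169; mL+mR=24/37 → advance +1; mR−mL=4824/6253 → turn +1·90°

0 24/37 120/169 -384/6253 120/169 -4 -2 E
1 20/39 12/13 -16/39 12/13 -3 -2 N
2 120/197 120/221 2880/43537 120/221 -3 -1 W
3 30/37 6/13 168/481 6/13 -4 -1 S
4 24/37 120/169 -384/6253 120/169 -4 -2 E
final -3 -2 N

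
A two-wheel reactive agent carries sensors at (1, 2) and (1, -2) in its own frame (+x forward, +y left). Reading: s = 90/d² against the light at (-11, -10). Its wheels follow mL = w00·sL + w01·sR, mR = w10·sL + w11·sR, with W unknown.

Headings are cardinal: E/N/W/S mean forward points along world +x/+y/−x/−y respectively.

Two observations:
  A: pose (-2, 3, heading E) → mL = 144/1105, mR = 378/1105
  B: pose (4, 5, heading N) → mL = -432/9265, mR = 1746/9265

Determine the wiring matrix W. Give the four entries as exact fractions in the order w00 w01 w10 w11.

-1 1 1/2 1/2

obs A: pose=(-2,3,E) → sL=18/65, sR=90/221, mL=144/1105, mR=378/1105
obs B: pose=(4,5,N) → sL=18/85, sR=18/109, mL=-432/9265, mR=1746/9265
sensor matrix S = [[18/65, 90/221], [18/85, 18/109]]; det S = -82944/2047565
solve [mL_A; mL_B] = S·[w00; w01] and [mR_A; mR_B] = S·[w10; w11]:
  w00 = -1, w01 = 1, w10 = 1/2, w11 = 1/2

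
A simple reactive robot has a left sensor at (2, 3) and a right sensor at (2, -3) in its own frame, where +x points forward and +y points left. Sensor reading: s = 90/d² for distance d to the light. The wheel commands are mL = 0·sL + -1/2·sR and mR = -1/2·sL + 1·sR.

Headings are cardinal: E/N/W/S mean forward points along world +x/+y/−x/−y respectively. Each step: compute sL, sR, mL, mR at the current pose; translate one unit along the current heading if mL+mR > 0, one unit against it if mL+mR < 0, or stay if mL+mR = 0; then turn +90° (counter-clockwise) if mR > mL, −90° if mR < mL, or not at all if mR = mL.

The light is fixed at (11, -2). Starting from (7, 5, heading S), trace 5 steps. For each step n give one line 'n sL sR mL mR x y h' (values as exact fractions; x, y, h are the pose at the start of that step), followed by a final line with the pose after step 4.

n=0: pose=(7,5,S); sL=45/13, sR=45/37; mL=-45/74, mR=-495/962; mL+mR=-540/481 → advance -1; mR−mL=45/481 → turn +1·90°
n=1: pose=(7,6,E); sL=18/25, sR=90/29; mL=-45/29, mR=1989/725; mL+mR=864/725 → advance +1; mR−mL=3114/725 → turn +1·90°
n=2: pose=(8,6,N); sL=45/68, sR=9/10; mL=-9/20, mR=387/680; mL+mR=81/680 → advance +1; mR−mL=693/680 → turn +1·90°
n=3: pose=(8,7,W); sL=90/61, sR=90/169; mL=-45/169, mR=-2115/10309; mL+mR=-4860/10309 → advance -1; mR−mL=630/10309 → turn +1·90°
n=4: pose=(9,7,S); sL=9/5, sR=45/37; mL=-45/74, mR=117/370; mL+mR=-54/185 → advance -1; mR−mL=171/185 → turn +1·90°

0 45/13 45/37 -45/74 -495/962 7 5 S
1 18/25 90/29 -45/29 1989/725 7 6 E
2 45/68 9/10 -9/20 387/680 8 6 N
3 90/61 90/169 -45/169 -2115/10309 8 7 W
4 9/5 45/37 -45/74 117/370 9 7 S
final 9 8 E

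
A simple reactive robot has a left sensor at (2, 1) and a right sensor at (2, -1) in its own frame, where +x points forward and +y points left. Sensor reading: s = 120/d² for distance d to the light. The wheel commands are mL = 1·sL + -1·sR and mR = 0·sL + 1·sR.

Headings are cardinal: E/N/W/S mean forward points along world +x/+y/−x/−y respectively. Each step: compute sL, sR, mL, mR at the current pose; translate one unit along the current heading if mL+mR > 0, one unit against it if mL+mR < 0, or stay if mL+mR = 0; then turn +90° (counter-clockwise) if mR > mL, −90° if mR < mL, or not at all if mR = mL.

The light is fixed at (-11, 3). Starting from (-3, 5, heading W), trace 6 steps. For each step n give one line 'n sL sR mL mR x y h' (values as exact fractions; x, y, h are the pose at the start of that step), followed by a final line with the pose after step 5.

0 120/37 8/3 64/111 8/3 -3 5 W
1 15/8 10/3 -35/24 10/3 -4 5 S
2 24/17 40/27 -32/459 40/27 -4 4 E
3 60/29 4/3 64/87 4/3 -3 4 N
4 120/37 8/3 64/111 8/3 -3 5 W
5 15/8 10/3 -35/24 10/3 -4 5 S
final -4 4 E

n=0: pose=(-3,5,W); sL=120/37, sR=8/3; mL=64/111, mR=8/3; mL+mR=120/37 → advance +1; mR−mL=232/111 → turn +1·90°
n=1: pose=(-4,5,S); sL=15/8, sR=10/3; mL=-35/24, mR=10/3; mL+mR=15/8 → advance +1; mR−mL=115/24 → turn +1·90°
n=2: pose=(-4,4,E); sL=24/17, sR=40/27; mL=-32/459, mR=40/27; mL+mR=24/17 → advance +1; mR−mL=712/459 → turn +1·90°
n=3: pose=(-3,4,N); sL=60/29, sR=4/3; mL=64/87, mR=4/3; mL+mR=60/29 → advance +1; mR−mL=52/87 → turn +1·90°
n=4: pose=(-3,5,W); sL=120/37, sR=8/3; mL=64/111, mR=8/3; mL+mR=120/37 → advance +1; mR−mL=232/111 → turn +1·90°
n=5: pose=(-4,5,S); sL=15/8, sR=10/3; mL=-35/24, mR=10/3; mL+mR=15/8 → advance +1; mR−mL=115/24 → turn +1·90°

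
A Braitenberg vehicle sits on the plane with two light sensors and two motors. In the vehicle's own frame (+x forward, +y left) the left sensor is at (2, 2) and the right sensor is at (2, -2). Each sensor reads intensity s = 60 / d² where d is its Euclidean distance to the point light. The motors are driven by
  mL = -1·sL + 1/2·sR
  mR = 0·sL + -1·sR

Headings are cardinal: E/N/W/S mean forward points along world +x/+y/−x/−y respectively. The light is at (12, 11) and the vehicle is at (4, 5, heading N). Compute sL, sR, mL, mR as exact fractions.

15/29 15/13 45/754 -15/13

left sensor world pos  = (2, 7); dL² = 116
right sensor world pos = (6, 7); dR² = 52
sL = 60/116 = 15/29
sR = 60/52 = 15/13
mL = -1·sL + 1/2·sR = 45/754
mR = 0·sL + -1·sR = -15/13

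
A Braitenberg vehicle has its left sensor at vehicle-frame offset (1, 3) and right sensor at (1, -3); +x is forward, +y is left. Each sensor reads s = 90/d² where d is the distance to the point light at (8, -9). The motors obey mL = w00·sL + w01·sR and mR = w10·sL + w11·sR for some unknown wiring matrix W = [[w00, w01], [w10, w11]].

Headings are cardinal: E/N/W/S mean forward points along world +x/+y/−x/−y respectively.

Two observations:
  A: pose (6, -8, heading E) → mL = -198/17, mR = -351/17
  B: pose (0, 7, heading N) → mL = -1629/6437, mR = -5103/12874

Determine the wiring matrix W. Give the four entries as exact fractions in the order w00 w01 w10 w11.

obs A: pose=(6,-8,E) → sL=90/17, sR=18, mL=-198/17, mR=-351/17
obs B: pose=(0,7,N) → sL=9/41, sR=45/157, mL=-1629/6437, mR=-5103/12874
sensor matrix S = [[90/17, 18], [9/41, 45/157]]; det S = -266328/109429
solve [mL_A; mL_B] = S·[w00; w01] and [mR_A; mR_B] = S·[w10; w11]:
  w00 = -1/2, w01 = -1/2, w10 = -1/2, w11 = -1

-1/2 -1/2 -1/2 -1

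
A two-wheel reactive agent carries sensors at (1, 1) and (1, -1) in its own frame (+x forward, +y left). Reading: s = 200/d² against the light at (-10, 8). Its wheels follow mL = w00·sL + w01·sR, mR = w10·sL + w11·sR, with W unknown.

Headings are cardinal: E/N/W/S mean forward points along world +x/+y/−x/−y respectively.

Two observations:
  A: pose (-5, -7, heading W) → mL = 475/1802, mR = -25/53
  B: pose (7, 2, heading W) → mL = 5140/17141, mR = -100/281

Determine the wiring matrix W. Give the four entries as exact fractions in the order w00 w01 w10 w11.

1 -1/2 0 -1/2

obs A: pose=(-5,-7,W) → sL=25/34, sR=50/53, mL=475/1802, mR=-25/53
obs B: pose=(7,2,W) → sL=40/61, sR=200/281, mL=5140/17141, mR=-100/281
sensor matrix S = [[25/34, 50/53], [40/61, 200/281]]; det S = -1471500/15444041
solve [mL_A; mL_B] = S·[w00; w01] and [mR_A; mR_B] = S·[w10; w11]:
  w00 = 1, w01 = -1/2, w10 = 0, w11 = -1/2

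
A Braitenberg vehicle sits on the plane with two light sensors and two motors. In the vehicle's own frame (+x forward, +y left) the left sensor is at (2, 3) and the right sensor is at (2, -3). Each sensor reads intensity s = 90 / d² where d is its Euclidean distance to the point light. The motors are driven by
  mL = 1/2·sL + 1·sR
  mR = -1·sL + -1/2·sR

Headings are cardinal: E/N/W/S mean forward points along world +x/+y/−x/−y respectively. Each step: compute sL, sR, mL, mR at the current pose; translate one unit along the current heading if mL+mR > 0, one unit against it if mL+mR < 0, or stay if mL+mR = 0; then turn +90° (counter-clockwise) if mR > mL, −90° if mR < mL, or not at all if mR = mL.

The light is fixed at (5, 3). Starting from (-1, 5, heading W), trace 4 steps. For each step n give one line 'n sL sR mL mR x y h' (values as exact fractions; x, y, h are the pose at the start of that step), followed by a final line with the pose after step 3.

0 18/13 90/89 1971/1157 -2187/1157 -1 5 W
1 9/8 9/2 81/16 -27/8 0 5 N
2 2 10 11 -7 0 6 E
3 45 9/5 243/10 -459/10 1 6 S
final 1 7 W

n=0: pose=(-1,5,W); sL=18/13, sR=90/89; mL=1971/1157, mR=-2187/1157; mL+mR=-216/1157 → advance -1; mR−mL=-4158/1157 → turn -1·90°
n=1: pose=(0,5,N); sL=9/8, sR=9/2; mL=81/16, mR=-27/8; mL+mR=27/16 → advance +1; mR−mL=-135/16 → turn -1·90°
n=2: pose=(0,6,E); sL=2, sR=10; mL=11, mR=-7; mL+mR=4 → advance +1; mR−mL=-18 → turn -1·90°
n=3: pose=(1,6,S); sL=45, sR=9/5; mL=243/10, mR=-459/10; mL+mR=-108/5 → advance -1; mR−mL=-351/5 → turn -1·90°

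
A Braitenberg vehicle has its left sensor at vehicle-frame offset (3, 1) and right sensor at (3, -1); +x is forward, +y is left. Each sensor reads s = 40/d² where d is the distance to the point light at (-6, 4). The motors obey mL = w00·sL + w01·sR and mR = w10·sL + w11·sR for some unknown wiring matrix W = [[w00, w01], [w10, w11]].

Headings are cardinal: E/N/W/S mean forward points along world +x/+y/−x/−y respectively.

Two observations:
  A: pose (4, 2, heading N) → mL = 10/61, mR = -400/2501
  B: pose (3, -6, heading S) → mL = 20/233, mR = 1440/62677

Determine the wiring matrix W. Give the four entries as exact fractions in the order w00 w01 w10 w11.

0 1/2 -1 1

obs A: pose=(4,2,N) → sL=20/41, sR=20/61, mL=10/61, mR=-400/2501
obs B: pose=(3,-6,S) → sL=40/269, sR=40/233, mL=20/233, mR=1440/62677
sensor matrix S = [[20/41, 20/61], [40/269, 40/233]]; det S = 5484800/156755177
solve [mL_A; mL_B] = S·[w00; w01] and [mR_A; mR_B] = S·[w10; w11]:
  w00 = 0, w01 = 1/2, w10 = -1, w11 = 1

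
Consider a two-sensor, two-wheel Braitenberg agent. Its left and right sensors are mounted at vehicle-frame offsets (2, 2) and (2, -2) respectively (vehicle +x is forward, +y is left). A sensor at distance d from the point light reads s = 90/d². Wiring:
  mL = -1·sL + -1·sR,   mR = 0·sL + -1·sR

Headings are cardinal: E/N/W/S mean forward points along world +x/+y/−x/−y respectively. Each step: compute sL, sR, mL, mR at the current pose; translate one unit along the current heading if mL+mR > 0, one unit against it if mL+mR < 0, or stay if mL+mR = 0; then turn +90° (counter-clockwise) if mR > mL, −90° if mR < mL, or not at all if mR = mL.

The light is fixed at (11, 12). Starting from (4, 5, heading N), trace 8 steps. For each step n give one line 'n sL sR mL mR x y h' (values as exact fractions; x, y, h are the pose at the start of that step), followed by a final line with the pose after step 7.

n=0: pose=(4,5,N); sL=45/53, sR=9/5; mL=-702/265, mR=-9/5; mL+mR=-1179/265 → advance -1; mR−mL=45/53 → turn +1·90°
n=1: pose=(4,4,W); sL=90/181, sR=10/13; mL=-2980/2353, mR=-10/13; mL+mR=-4790/2353 → advance -1; mR−mL=90/181 → turn +1·90°
n=2: pose=(5,4,S); sL=45/58, sR=45/82; mL=-1575/1189, mR=-45/82; mL+mR=-4455/2378 → advance -1; mR−mL=45/58 → turn +1·90°
n=3: pose=(5,5,E); sL=90/41, sR=90/97; mL=-12420/3977, mR=-90/97; mL+mR=-16110/3977 → advance -1; mR−mL=90/41 → turn +1·90°
n=4: pose=(4,5,N); sL=45/53, sR=9/5; mL=-702/265, mR=-9/5; mL+mR=-1179/265 → advance -1; mR−mL=45/53 → turn +1·90°
n=5: pose=(4,4,W); sL=90/181, sR=10/13; mL=-2980/2353, mR=-10/13; mL+mR=-4790/2353 → advance -1; mR−mL=90/181 → turn +1·90°
n=6: pose=(5,4,S); sL=45/58, sR=45/82; mL=-1575/1189, mR=-45/82; mL+mR=-4455/2378 → advance -1; mR−mL=45/58 → turn +1·90°
n=7: pose=(5,5,E); sL=90/41, sR=90/97; mL=-12420/3977, mR=-90/97; mL+mR=-16110/3977 → advance -1; mR−mL=90/41 → turn +1·90°

0 45/53 9/5 -702/265 -9/5 4 5 N
1 90/181 10/13 -2980/2353 -10/13 4 4 W
2 45/58 45/82 -1575/1189 -45/82 5 4 S
3 90/41 90/97 -12420/3977 -90/97 5 5 E
4 45/53 9/5 -702/265 -9/5 4 5 N
5 90/181 10/13 -2980/2353 -10/13 4 4 W
6 45/58 45/82 -1575/1189 -45/82 5 4 S
7 90/41 90/97 -12420/3977 -90/97 5 5 E
final 4 5 N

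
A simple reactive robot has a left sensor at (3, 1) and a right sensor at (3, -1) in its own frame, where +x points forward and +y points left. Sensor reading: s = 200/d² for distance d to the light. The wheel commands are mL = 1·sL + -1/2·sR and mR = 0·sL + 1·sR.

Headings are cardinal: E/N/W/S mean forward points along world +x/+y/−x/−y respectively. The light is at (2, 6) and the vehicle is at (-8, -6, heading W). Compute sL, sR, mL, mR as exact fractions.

100/169 20/29 1210/4901 20/29

left sensor world pos  = (-11, -7); dL² = 338
right sensor world pos = (-11, -5); dR² = 290
sL = 200/338 = 100/169
sR = 200/290 = 20/29
mL = 1·sL + -1/2·sR = 1210/4901
mR = 0·sL + 1·sR = 20/29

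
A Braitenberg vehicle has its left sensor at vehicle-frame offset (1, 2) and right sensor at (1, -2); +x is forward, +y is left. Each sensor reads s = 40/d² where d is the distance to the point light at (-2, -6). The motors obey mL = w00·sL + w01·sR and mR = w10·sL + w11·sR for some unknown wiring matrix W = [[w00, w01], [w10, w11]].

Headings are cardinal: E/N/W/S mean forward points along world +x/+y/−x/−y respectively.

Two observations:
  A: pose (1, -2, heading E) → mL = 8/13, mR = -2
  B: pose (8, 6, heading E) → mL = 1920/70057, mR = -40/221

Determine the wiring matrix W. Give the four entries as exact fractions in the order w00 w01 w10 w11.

obs A: pose=(1,-2,E) → sL=10/13, sR=2, mL=8/13, mR=-2
obs B: pose=(8,6,E) → sL=40/317, sR=40/221, mL=1920/70057, mR=-40/221
sensor matrix S = [[10/13, 2], [40/317, 40/221]]; det S = -103040/910741
solve [mL_A; mL_B] = S·[w00; w01] and [mR_A; mR_B] = S·[w10; w11]:
  w00 = -1/2, w01 = 1/2, w10 = 0, w11 = -1

-1/2 1/2 0 -1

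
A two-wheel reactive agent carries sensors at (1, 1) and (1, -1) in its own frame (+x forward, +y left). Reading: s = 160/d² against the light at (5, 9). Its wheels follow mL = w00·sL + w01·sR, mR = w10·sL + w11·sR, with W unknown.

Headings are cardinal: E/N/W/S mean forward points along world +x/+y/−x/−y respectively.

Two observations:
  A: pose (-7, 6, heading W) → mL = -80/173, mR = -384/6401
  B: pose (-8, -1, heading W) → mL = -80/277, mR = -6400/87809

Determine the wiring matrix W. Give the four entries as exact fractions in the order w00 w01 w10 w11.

obs A: pose=(-7,6,W) → sL=32/37, sR=160/173, mL=-80/173, mR=-384/6401
obs B: pose=(-8,-1,W) → sL=160/317, sR=160/277, mL=-80/277, mR=-6400/87809
sensor matrix S = [[32/37, 160/173], [160/317, 160/277]]; det S = 18411520/562065409
solve [mL_A; mL_B] = S·[w00; w01] and [mR_A; mR_B] = S·[w10; w11]:
  w00 = 0, w01 = -1/2, w10 = 1, w11 = -1

0 -1/2 1 -1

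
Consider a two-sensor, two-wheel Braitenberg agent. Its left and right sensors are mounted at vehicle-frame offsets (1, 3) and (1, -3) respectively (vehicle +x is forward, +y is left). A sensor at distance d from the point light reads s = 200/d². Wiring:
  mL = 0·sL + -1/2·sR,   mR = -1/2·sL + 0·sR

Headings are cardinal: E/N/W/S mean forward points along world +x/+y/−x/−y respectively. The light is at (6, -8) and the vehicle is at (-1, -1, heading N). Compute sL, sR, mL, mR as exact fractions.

50/41 5/2 -5/4 -25/41

left sensor world pos  = (-4, 0); dL² = 164
right sensor world pos = (2, 0); dR² = 80
sL = 200/164 = 50/41
sR = 200/80 = 5/2
mL = 0·sL + -1/2·sR = -5/4
mR = -1/2·sL + 0·sR = -25/41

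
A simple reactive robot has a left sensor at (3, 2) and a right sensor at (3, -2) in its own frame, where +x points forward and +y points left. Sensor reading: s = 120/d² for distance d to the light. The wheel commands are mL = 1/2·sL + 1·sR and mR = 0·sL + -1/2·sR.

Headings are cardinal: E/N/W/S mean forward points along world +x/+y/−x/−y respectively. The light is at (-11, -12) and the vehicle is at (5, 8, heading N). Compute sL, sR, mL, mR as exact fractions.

24/145 120/853 27636/123685 -60/853

left sensor world pos  = (3, 11); dL² = 725
right sensor world pos = (7, 11); dR² = 853
sL = 120/725 = 24/145
sR = 120/853 = 120/853
mL = 1/2·sL + 1·sR = 27636/123685
mR = 0·sL + -1/2·sR = -60/853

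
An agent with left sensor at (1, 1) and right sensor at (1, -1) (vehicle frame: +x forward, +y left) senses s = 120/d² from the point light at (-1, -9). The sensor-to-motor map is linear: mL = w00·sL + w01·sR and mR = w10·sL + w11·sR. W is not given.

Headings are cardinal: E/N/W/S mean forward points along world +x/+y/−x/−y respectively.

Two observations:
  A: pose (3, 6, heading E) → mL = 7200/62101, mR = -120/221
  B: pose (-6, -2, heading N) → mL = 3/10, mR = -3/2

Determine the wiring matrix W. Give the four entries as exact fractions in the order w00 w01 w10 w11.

obs A: pose=(3,6,E) → sL=120/281, sR=120/221, mL=7200/62101, mR=-120/221
obs B: pose=(-6,-2,N) → sL=6/5, sR=3/2, mL=3/10, mR=-3/2
sensor matrix S = [[120/281, 120/221], [6/5, 3/2]]; det S = -684/62101
solve [mL_A; mL_B] = S·[w00; w01] and [mR_A; mR_B] = S·[w10; w11]:
  w00 = -1, w01 = 1, w10 = 0, w11 = -1

-1 1 0 -1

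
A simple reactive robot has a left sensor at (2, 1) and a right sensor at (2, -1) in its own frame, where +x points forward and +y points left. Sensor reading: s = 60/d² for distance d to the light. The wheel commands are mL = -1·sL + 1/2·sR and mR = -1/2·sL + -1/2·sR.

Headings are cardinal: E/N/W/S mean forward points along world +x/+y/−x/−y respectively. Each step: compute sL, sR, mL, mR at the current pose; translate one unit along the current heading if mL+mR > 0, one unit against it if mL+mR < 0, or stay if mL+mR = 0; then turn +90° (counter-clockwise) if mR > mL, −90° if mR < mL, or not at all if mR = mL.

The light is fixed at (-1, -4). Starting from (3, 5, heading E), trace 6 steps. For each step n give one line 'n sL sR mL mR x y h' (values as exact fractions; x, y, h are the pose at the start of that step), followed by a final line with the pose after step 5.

0 15/34 3/5 -12/85 -177/340 3 5 E
1 12/13 60/53 -246/689 -708/689 2 5 S
2 30/41 30/61 -1215/2501 -1530/2501 2 6 W
3 20/51 60/169 -1850/8619 -3220/8619 3 6 N
4 15/34 3/5 -12/85 -177/340 3 5 E
5 12/13 60/53 -246/689 -708/689 2 5 S
final 2 6 W

n=0: pose=(3,5,E); sL=15/34, sR=3/5; mL=-12/85, mR=-177/340; mL+mR=-45/68 → advance -1; mR−mL=-129/340 → turn -1·90°
n=1: pose=(2,5,S); sL=12/13, sR=60/53; mL=-246/689, mR=-708/689; mL+mR=-18/13 → advance -1; mR−mL=-462/689 → turn -1·90°
n=2: pose=(2,6,W); sL=30/41, sR=30/61; mL=-1215/2501, mR=-1530/2501; mL+mR=-45/41 → advance -1; mR−mL=-315/2501 → turn -1·90°
n=3: pose=(3,6,N); sL=20/51, sR=60/169; mL=-1850/8619, mR=-3220/8619; mL+mR=-10/17 → advance -1; mR−mL=-1370/8619 → turn -1·90°
n=4: pose=(3,5,E); sL=15/34, sR=3/5; mL=-12/85, mR=-177/340; mL+mR=-45/68 → advance -1; mR−mL=-129/340 → turn -1·90°
n=5: pose=(2,5,S); sL=12/13, sR=60/53; mL=-246/689, mR=-708/689; mL+mR=-18/13 → advance -1; mR−mL=-462/689 → turn -1·90°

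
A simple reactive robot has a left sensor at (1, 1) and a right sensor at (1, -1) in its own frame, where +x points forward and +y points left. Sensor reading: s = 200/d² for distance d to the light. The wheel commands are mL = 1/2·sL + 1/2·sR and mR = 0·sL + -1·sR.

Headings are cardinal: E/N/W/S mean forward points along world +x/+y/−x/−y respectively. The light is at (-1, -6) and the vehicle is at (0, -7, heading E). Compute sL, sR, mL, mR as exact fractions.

50 25 75/2 -25

left sensor world pos  = (1, -6); dL² = 4
right sensor world pos = (1, -8); dR² = 8
sL = 200/4 = 50
sR = 200/8 = 25
mL = 1/2·sL + 1/2·sR = 75/2
mR = 0·sL + -1·sR = -25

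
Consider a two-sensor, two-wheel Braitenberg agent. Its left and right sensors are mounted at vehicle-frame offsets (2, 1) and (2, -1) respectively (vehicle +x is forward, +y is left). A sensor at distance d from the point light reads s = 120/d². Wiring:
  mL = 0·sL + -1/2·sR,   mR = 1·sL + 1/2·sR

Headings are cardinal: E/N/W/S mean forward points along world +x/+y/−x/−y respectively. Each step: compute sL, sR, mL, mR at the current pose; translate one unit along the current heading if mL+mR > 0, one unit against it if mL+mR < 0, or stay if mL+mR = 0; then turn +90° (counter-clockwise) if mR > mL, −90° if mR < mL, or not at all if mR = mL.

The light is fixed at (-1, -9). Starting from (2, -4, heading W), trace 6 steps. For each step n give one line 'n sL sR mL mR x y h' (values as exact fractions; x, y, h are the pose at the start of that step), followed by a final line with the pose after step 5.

n=0: pose=(2,-4,W); sL=120/17, sR=120/37; mL=-60/37, mR=5460/629; mL+mR=120/17 → advance +1; mR−mL=6480/629 → turn +1·90°
n=1: pose=(1,-4,S); sL=20/3, sR=12; mL=-6, mR=38/3; mL+mR=20/3 → advance +1; mR−mL=56/3 → turn +1·90°
n=2: pose=(1,-5,E); sL=120/41, sR=24/5; mL=-12/5, mR=1092/205; mL+mR=120/41 → advance +1; mR−mL=1584/205 → turn +1·90°
n=3: pose=(2,-5,N); sL=3, sR=30/13; mL=-15/13, mR=54/13; mL+mR=3 → advance +1; mR−mL=69/13 → turn +1·90°
n=4: pose=(2,-4,W); sL=120/17, sR=120/37; mL=-60/37, mR=5460/629; mL+mR=120/17 → advance +1; mR−mL=6480/629 → turn +1·90°
n=5: pose=(1,-4,S); sL=20/3, sR=12; mL=-6, mR=38/3; mL+mR=20/3 → advance +1; mR−mL=56/3 → turn +1·90°

0 120/17 120/37 -60/37 5460/629 2 -4 W
1 20/3 12 -6 38/3 1 -4 S
2 120/41 24/5 -12/5 1092/205 1 -5 E
3 3 30/13 -15/13 54/13 2 -5 N
4 120/17 120/37 -60/37 5460/629 2 -4 W
5 20/3 12 -6 38/3 1 -4 S
final 1 -5 E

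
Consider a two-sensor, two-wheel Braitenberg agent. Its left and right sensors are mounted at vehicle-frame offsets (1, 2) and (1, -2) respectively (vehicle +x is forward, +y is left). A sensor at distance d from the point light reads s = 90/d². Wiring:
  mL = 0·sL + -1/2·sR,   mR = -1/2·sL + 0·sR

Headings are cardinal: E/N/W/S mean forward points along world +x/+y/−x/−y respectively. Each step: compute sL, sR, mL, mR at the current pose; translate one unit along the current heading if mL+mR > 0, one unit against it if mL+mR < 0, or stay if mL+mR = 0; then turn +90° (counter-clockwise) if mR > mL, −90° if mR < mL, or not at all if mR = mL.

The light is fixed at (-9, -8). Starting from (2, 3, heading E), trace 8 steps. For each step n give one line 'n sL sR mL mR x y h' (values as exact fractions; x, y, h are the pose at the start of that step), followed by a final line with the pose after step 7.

0 90/313 2/5 -1/5 -45/313 2 3 E
1 45/104 5/16 -5/32 -45/208 1 3 N
2 18/53 18/37 -9/37 -9/53 1 2 E
3 9/17 45/121 -45/242 -9/34 0 2 N
4 90/221 90/149 -45/149 -45/221 0 1 E
5 45/68 9/20 -9/40 -45/136 -1 1 N
6 90/181 10/13 -5/13 -45/181 -1 0 E
7 45/53 5/9 -5/18 -45/106 -2 0 N
final -2 -1 E

n=0: pose=(2,3,E); sL=90/313, sR=2/5; mL=-1/5, mR=-45/313; mL+mR=-538/1565 → advance -1; mR−mL=88/1565 → turn +1·90°
n=1: pose=(1,3,N); sL=45/104, sR=5/16; mL=-5/32, mR=-45/208; mL+mR=-155/416 → advance -1; mR−mL=-25/416 → turn -1·90°
n=2: pose=(1,2,E); sL=18/53, sR=18/37; mL=-9/37, mR=-9/53; mL+mR=-810/1961 → advance -1; mR−mL=144/1961 → turn +1·90°
n=3: pose=(0,2,N); sL=9/17, sR=45/121; mL=-45/242, mR=-9/34; mL+mR=-927/2057 → advance -1; mR−mL=-162/2057 → turn -1·90°
n=4: pose=(0,1,E); sL=90/221, sR=90/149; mL=-45/149, mR=-45/221; mL+mR=-16650/32929 → advance -1; mR−mL=3240/32929 → turn +1·90°
n=5: pose=(-1,1,N); sL=45/68, sR=9/20; mL=-9/40, mR=-45/136; mL+mR=-189/340 → advance -1; mR−mL=-9/85 → turn -1·90°
n=6: pose=(-1,0,E); sL=90/181, sR=10/13; mL=-5/13, mR=-45/181; mL+mR=-1490/2353 → advance -1; mR−mL=320/2353 → turn +1·90°
n=7: pose=(-2,0,N); sL=45/53, sR=5/9; mL=-5/18, mR=-45/106; mL+mR=-335/477 → advance -1; mR−mL=-70/477 → turn -1·90°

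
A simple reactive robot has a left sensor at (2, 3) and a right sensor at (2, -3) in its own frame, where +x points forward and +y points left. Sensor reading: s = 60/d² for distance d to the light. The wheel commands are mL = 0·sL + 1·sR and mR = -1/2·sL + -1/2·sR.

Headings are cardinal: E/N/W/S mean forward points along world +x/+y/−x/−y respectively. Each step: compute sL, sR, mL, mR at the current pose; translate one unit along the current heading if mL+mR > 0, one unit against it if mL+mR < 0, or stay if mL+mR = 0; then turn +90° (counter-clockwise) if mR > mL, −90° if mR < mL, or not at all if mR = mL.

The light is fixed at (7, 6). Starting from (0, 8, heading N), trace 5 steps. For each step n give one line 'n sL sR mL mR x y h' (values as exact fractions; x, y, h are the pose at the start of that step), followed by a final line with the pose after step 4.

0 15/29 15/8 15/8 -555/464 0 8 N
1 60/61 12/5 12/5 -516/305 0 9 E
2 6 30/41 30/41 -138/41 1 9 S
3 12/13 60/113 60/113 -1068/1469 1 10 W
4 3/5 3/2 3/2 -21/20 2 10 N
final 2 11 E

n=0: pose=(0,8,N); sL=15/29, sR=15/8; mL=15/8, mR=-555/464; mL+mR=315/464 → advance +1; mR−mL=-1425/464 → turn -1·90°
n=1: pose=(0,9,E); sL=60/61, sR=12/5; mL=12/5, mR=-516/305; mL+mR=216/305 → advance +1; mR−mL=-1248/305 → turn -1·90°
n=2: pose=(1,9,S); sL=6, sR=30/41; mL=30/41, mR=-138/41; mL+mR=-108/41 → advance -1; mR−mL=-168/41 → turn -1·90°
n=3: pose=(1,10,W); sL=12/13, sR=60/113; mL=60/113, mR=-1068/1469; mL+mR=-288/1469 → advance -1; mR−mL=-1848/1469 → turn -1·90°
n=4: pose=(2,10,N); sL=3/5, sR=3/2; mL=3/2, mR=-21/20; mL+mR=9/20 → advance +1; mR−mL=-51/20 → turn -1·90°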